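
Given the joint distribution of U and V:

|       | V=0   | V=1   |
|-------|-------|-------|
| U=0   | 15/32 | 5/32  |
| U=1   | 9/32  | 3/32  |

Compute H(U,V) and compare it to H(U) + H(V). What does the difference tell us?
Marginal P(U) (row sums):
  P(U=0) = 15/32 + 5/32 = 5/8
  P(U=1) = 9/32 + 3/32 = 3/8
Marginal P(V) (column sums):
  P(V=0) = 15/32 + 9/32 = 3/4
  P(V=1) = 5/32 + 3/32 = 1/4

H(U,V) = -[(15/32)·log₂(15/32) + (5/32)·log₂(5/32) + (9/32)·log₂(9/32) + (3/32)·log₂(3/32)]
  = 0.5124 + 0.4184 + 0.5147 + 0.3202
  = 1.7657 bits
H(U) = -[(5/8)·log₂(5/8) + (3/8)·log₂(3/8)]
  = 0.4238 + 0.5306
  = 0.9544 bits
H(V) = -[(3/4)·log₂(3/4) + (1/4)·log₂(1/4)]
  = 0.3113 + 0.5000
  = 0.8113 bits

H(U) + H(V) = 0.9544 + 0.8113 = 1.7657 bits
Difference: H(U) + H(V) - H(U,V) = 1.7657 - 1.7657 = 0.0000 bits = I(U;V)

The difference is the mutual information; it is 0 here, so U and V are independent (the joint entropy equals the sum of the marginal entropies).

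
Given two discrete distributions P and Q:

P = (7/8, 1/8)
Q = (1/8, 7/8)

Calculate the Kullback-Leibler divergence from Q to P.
D(P||Q) = Σ P(i) log₂(P(i)/Q(i))
  i=0: (7/8) × log₂((7/8)/(1/8)) = (7/8) × log₂(7) = 2.4564
  i=1: (1/8) × log₂((1/8)/(7/8)) = (1/8) × log₂(1/7) = -0.3509
D(P||Q) = 2.4564 - 0.3509
  = 2.1055 bits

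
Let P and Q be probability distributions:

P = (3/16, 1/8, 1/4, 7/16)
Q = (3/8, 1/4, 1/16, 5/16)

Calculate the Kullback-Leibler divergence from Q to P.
D(P||Q) = Σ P(i) log₂(P(i)/Q(i))
  i=0: (3/16) × log₂((3/16)/(3/8)) = (3/16) × log₂(1/2) = -0.1875
  i=1: (1/8) × log₂((1/8)/(1/4)) = (1/8) × log₂(1/2) = -0.1250
  i=2: (1/4) × log₂((1/4)/(1/16)) = (1/4) × log₂(4) = 0.5000
  i=3: (7/16) × log₂((7/16)/(5/16)) = (7/16) × log₂(7/5) = 0.2124
D(P||Q) = -0.1875 - 0.1250 + 0.5000 + 0.2124
  = 0.3999 bits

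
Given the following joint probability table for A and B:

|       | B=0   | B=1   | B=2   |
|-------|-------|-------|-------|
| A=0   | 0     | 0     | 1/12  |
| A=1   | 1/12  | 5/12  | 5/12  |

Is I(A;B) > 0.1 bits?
Marginal P(A) (row sums):
  P(A=0) = 0 + 0 + 1/12 = 1/12
  P(A=1) = 1/12 + 5/12 + 5/12 = 11/12
Marginal P(B) (column sums):
  P(B=0) = 0 + 1/12 = 1/12
  P(B=1) = 0 + 5/12 = 5/12
  P(B=2) = 1/12 + 5/12 = 1/2

H(A) = -[(1/12)·log₂(1/12) + (11/12)·log₂(11/12)]
  = 0.2987 + 0.1151
  = 0.4138 bits
H(B) = -[(1/12)·log₂(1/12) + (5/12)·log₂(5/12) + (1/2)·log₂(1/2)]
  = 0.2987 + 0.5263 + 0.5000
  = 1.3250 bits
H(A,B) = -[(1/12)·log₂(1/12) + (1/12)·log₂(1/12) + (5/12)·log₂(5/12) + (5/12)·log₂(5/12)]
  = 0.2987 + 0.2987 + 0.5263 + 0.5263
  = 1.6500 bits

I(A;B) = H(A) + H(B) - H(A,B)
  = 0.4138 + 1.3250 - 1.6500
  = 0.0888 bits

No. I(A;B) = 0.0888 bits, which is ≤ 0.1 bits.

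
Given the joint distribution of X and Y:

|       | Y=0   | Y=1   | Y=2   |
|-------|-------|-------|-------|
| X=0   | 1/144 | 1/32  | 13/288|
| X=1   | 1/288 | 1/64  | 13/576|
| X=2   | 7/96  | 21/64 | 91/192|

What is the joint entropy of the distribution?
H(X,Y) = -Σ P(X,Y) log₂ P(X,Y), summed over the non-zero cells:
H(X,Y) = -[(1/144)·log₂(1/144) + (1/32)·log₂(1/32) + (13/288)·log₂(13/288) + (1/288)·log₂(1/288) + (1/64)·log₂(1/64) + (13/576)·log₂(13/576) + (7/96)·log₂(7/96) + (21/64)·log₂(21/64) + (91/192)·log₂(91/192)]
  = 0.0498 + 0.1563 + 0.2017 + 0.0284 + 0.0938 + 0.1234 + 0.2755 + 0.5275 + 0.5105
  = 1.9669 bits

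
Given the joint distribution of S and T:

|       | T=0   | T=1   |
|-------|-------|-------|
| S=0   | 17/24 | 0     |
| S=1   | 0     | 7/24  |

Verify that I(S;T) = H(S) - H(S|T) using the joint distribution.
Left side, from I(S;T) = H(S) + H(T) - H(S,T):
Marginal P(S) (row sums):
  P(S=0) = 17/24 + 0 = 17/24
  P(S=1) = 0 + 7/24 = 7/24
Marginal P(T) (column sums):
  P(T=0) = 17/24 + 0 = 17/24
  P(T=1) = 0 + 7/24 = 7/24

H(S) = -[(17/24)·log₂(17/24) + (7/24)·log₂(7/24)]
  = 0.3524 + 0.5185
  = 0.8709 bits
H(T) = -[(17/24)·log₂(17/24) + (7/24)·log₂(7/24)]
  = 0.3524 + 0.5185
  = 0.8709 bits
H(S,T) = -[(17/24)·log₂(17/24) + (7/24)·log₂(7/24)]
  = 0.3524 + 0.5185
  = 0.8709 bits

I(S;T) = H(S) + H(T) - H(S,T)
  = 0.8709 + 0.8709 - 0.8709
  = 0.8709 bits

Right side, with H(S|T) computed directly from the conditional probabilities:
H(S|T) = -Σ P(S,T)·log₂ P(S|T), where P(S|T) = P(S,T) / P(T)
  (cells with P(S,T) = 0 contribute 0)
  (S=0,T=0): P(S|T) = (17/24)/(17/24) = 1;  -(17/24)·log₂(1) = 0.0000
  (S=1,T=1): P(S|T) = (7/24)/(7/24) = 1;  -(7/24)·log₂(1) = 0.0000
H(S|T) = 0.0000 + 0.0000
  = 0.0000 bits
H(S) - H(S|T) = 0.8709 - 0.0000 = 0.8709 bits

Both sides equal 0.8709 bits, so I(S;T) = H(S) - H(S|T) ✓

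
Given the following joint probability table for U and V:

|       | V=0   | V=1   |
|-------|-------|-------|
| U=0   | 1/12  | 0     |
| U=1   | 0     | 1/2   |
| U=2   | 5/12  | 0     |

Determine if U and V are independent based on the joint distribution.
Marginal P(U) (row sums):
  P(U=0) = 1/12 + 0 = 1/12
  P(U=1) = 0 + 1/2 = 1/2
  P(U=2) = 5/12 + 0 = 5/12
Marginal P(V) (column sums):
  P(V=0) = 1/12 + 0 + 5/12 = 1/2
  P(V=1) = 0 + 1/2 + 0 = 1/2

U and V are independent iff P(U=i,V=j) = P(U=i)·P(V=j) for every cell.
  P(U=0)·P(V=0) = 1/12 × 1/2 = 1/24, but P(U=0,V=0) = 1/12 ✗

No, U and V are not independent. Quantitatively, I(U;V) > 0:

H(U) = -[(1/12)·log₂(1/12) + (1/2)·log₂(1/2) + (5/12)·log₂(5/12)]
  = 0.2987 + 0.5000 + 0.5263
  = 1.3250 bits
H(V) = -[(1/2)·log₂(1/2) + (1/2)·log₂(1/2)]
  = 0.5000 + 0.5000
  = 1.0000 bits
H(U,V) = -[(1/12)·log₂(1/12) + (1/2)·log₂(1/2) + (5/12)·log₂(5/12)]
  = 0.2987 + 0.5000 + 0.5263
  = 1.3250 bits
I(U;V) = H(U) + H(V) - H(U,V) = 1.3250 + 1.0000 - 1.3250 = 1.0000 bits > 0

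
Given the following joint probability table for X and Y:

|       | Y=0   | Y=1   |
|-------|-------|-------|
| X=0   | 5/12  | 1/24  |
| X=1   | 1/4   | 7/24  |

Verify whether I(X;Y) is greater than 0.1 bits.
Marginal P(X) (row sums):
  P(X=0) = 5/12 + 1/24 = 11/24
  P(X=1) = 1/4 + 7/24 = 13/24
Marginal P(Y) (column sums):
  P(Y=0) = 5/12 + 1/4 = 2/3
  P(Y=1) = 1/24 + 7/24 = 1/3

H(X) = -[(11/24)·log₂(11/24) + (13/24)·log₂(13/24)]
  = 0.5159 + 0.4791
  = 0.9950 bits
H(Y) = -[(2/3)·log₂(2/3) + (1/3)·log₂(1/3)]
  = 0.3900 + 0.5283
  = 0.9183 bits
H(X,Y) = -[(5/12)·log₂(5/12) + (1/24)·log₂(1/24) + (1/4)·log₂(1/4) + (7/24)·log₂(7/24)]
  = 0.5263 + 0.1910 + 0.5000 + 0.5185
  = 1.7358 bits

I(X;Y) = H(X) + H(Y) - H(X,Y)
  = 0.9950 + 0.9183 - 1.7358
  = 0.1775 bits

Yes. I(X;Y) = 0.1775 bits, which is > 0.1 bits.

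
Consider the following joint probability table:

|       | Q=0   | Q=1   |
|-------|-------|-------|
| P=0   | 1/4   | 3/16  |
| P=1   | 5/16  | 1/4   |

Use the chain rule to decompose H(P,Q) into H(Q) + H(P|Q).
By the chain rule: H(P,Q) = H(Q) + H(P|Q)

Marginal P(Q) (column sums):
  P(Q=0) = 1/4 + 5/16 = 9/16
  P(Q=1) = 3/16 + 1/4 = 7/16
H(Q) = -[(9/16)·log₂(9/16) + (7/16)·log₂(7/16)]
  = 0.4669 + 0.5218
  = 0.9887 bits
H(P|Q) = -Σ P(P,Q)·log₂ P(P|Q), where P(P|Q) = P(P,Q) / P(Q)
  (P=0,Q=0): P(P|Q) = (1/4)/(9/16) = 4/9;  -(1/4)·log₂(4/9) = 0.2925
  (P=0,Q=1): P(P|Q) = (3/16)/(7/16) = 3/7;  -(3/16)·log₂(3/7) = 0.2292
  (P=1,Q=0): P(P|Q) = (5/16)/(9/16) = 5/9;  -(5/16)·log₂(5/9) = 0.2650
  (P=1,Q=1): P(P|Q) = (1/4)/(7/16) = 4/7;  -(1/4)·log₂(4/7) = 0.2018
H(P|Q) = 0.2925 + 0.2292 + 0.2650 + 0.2018
  = 0.9885 bits

H(P,Q) = H(Q) + H(P|Q) = 0.9887 + 0.9885 = 1.9772 bits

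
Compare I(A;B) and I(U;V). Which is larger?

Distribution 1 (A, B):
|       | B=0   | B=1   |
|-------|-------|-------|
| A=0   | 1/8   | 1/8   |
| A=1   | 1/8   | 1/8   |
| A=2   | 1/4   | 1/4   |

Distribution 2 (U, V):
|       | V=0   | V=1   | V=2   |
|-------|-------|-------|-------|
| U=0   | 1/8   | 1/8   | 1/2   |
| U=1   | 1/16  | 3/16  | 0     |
Distribution 1 (A, B):
Marginal P(A) (row sums):
  P(A=0) = 1/8 + 1/8 = 1/4
  P(A=1) = 1/8 + 1/8 = 1/4
  P(A=2) = 1/4 + 1/4 = 1/2
Marginal P(B) (column sums):
  P(B=0) = 1/8 + 1/8 + 1/4 = 1/2
  P(B=1) = 1/8 + 1/8 + 1/4 = 1/2

H(A) = -[(1/4)·log₂(1/4) + (1/4)·log₂(1/4) + (1/2)·log₂(1/2)]
  = 0.5000 + 0.5000 + 0.5000
  = 1.5000 bits
H(B) = -[(1/2)·log₂(1/2) + (1/2)·log₂(1/2)]
  = 0.5000 + 0.5000
  = 1.0000 bits
H(A,B) = -[(1/8)·log₂(1/8) + (1/8)·log₂(1/8) + (1/8)·log₂(1/8) + (1/8)·log₂(1/8) + (1/4)·log₂(1/4) + (1/4)·log₂(1/4)]
  = 0.3750 + 0.3750 + 0.3750 + 0.3750 + 0.5000 + 0.5000
  = 2.5000 bits

I(A;B) = H(A) + H(B) - H(A,B)
  = 1.5000 + 1.0000 - 2.5000
  = 0.0000 bits

Distribution 2 (U, V):
Marginal P(U) (row sums):
  P(U=0) = 1/8 + 1/8 + 1/2 = 3/4
  P(U=1) = 1/16 + 3/16 + 0 = 1/4
Marginal P(V) (column sums):
  P(V=0) = 1/8 + 1/16 = 3/16
  P(V=1) = 1/8 + 3/16 = 5/16
  P(V=2) = 1/2 + 0 = 1/2

H(U) = -[(3/4)·log₂(3/4) + (1/4)·log₂(1/4)]
  = 0.3113 + 0.5000
  = 0.8113 bits
H(V) = -[(3/16)·log₂(3/16) + (5/16)·log₂(5/16) + (1/2)·log₂(1/2)]
  = 0.4528 + 0.5244 + 0.5000
  = 1.4772 bits
H(U,V) = -[(1/8)·log₂(1/8) + (1/8)·log₂(1/8) + (1/2)·log₂(1/2) + (1/16)·log₂(1/16) + (3/16)·log₂(3/16)]
  = 0.3750 + 0.3750 + 0.5000 + 0.2500 + 0.4528
  = 1.9528 bits

I(U;V) = H(U) + H(V) - H(U,V)
  = 0.8113 + 1.4772 - 1.9528
  = 0.3357 bits

I(U;V) = 0.3357 bits > I(A;B) = 0.0000 bits, so (U, V) has the higher mutual information (stronger dependence).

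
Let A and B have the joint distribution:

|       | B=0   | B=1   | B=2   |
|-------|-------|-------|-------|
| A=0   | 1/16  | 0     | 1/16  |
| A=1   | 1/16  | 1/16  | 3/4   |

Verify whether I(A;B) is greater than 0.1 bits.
Marginal P(A) (row sums):
  P(A=0) = 1/16 + 0 + 1/16 = 1/8
  P(A=1) = 1/16 + 1/16 + 3/4 = 7/8
Marginal P(B) (column sums):
  P(B=0) = 1/16 + 1/16 = 1/8
  P(B=1) = 0 + 1/16 = 1/16
  P(B=2) = 1/16 + 3/4 = 13/16

H(A) = -[(1/8)·log₂(1/8) + (7/8)·log₂(7/8)]
  = 0.3750 + 0.1686
  = 0.5436 bits
H(B) = -[(1/8)·log₂(1/8) + (1/16)·log₂(1/16) + (13/16)·log₂(13/16)]
  = 0.3750 + 0.2500 + 0.2434
  = 0.8684 bits
H(A,B) = -[(1/16)·log₂(1/16) + (1/16)·log₂(1/16) + (1/16)·log₂(1/16) + (1/16)·log₂(1/16) + (3/4)·log₂(3/4)]
  = 0.2500 + 0.2500 + 0.2500 + 0.2500 + 0.3113
  = 1.3113 bits

I(A;B) = H(A) + H(B) - H(A,B)
  = 0.5436 + 0.8684 - 1.3113
  = 0.1007 bits

Yes. I(A;B) = 0.1007 bits, which is > 0.1 bits.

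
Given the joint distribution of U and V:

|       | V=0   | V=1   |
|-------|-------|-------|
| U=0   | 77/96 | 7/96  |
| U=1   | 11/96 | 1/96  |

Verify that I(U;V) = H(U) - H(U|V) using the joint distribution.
Left side, from I(U;V) = H(U) + H(V) - H(U,V):
Marginal P(U) (row sums):
  P(U=0) = 77/96 + 7/96 = 7/8
  P(U=1) = 11/96 + 1/96 = 1/8
Marginal P(V) (column sums):
  P(V=0) = 77/96 + 11/96 = 11/12
  P(V=1) = 7/96 + 1/96 = 1/12

H(U) = -[(7/8)·log₂(7/8) + (1/8)·log₂(1/8)]
  = 0.1686 + 0.3750
  = 0.5436 bits
H(V) = -[(11/12)·log₂(11/12) + (1/12)·log₂(1/12)]
  = 0.1151 + 0.2987
  = 0.4138 bits
H(U,V) = -[(77/96)·log₂(77/96) + (7/96)·log₂(7/96) + (11/96)·log₂(11/96) + (1/96)·log₂(1/96)]
  = 0.2552 + 0.2755 + 0.3581 + 0.0686
  = 0.9574 bits

I(U;V) = H(U) + H(V) - H(U,V)
  = 0.5436 + 0.4138 - 0.9574
  = 0.0000 bits

Right side, with H(U|V) computed directly from the conditional probabilities:
H(U|V) = -Σ P(U,V)·log₂ P(U|V), where P(U|V) = P(U,V) / P(V)
  (U=0,V=0): P(U|V) = (77/96)/(11/12) = 7/8;  -(77/96)·log₂(7/8) = 0.1545
  (U=0,V=1): P(U|V) = (7/96)/(1/12) = 7/8;  -(7/96)·log₂(7/8) = 0.0140
  (U=1,V=0): P(U|V) = (11/96)/(11/12) = 1/8;  -(11/96)·log₂(1/8) = 0.3438
  (U=1,V=1): P(U|V) = (1/96)/(1/12) = 1/8;  -(1/96)·log₂(1/8) = 0.0313
H(U|V) = 0.1545 + 0.0140 + 0.3438 + 0.0313
  = 0.5436 bits
H(U) - H(U|V) = 0.5436 - 0.5436 = 0.0000 bits

Both sides equal 0.0000 bits, so I(U;V) = H(U) - H(U|V) ✓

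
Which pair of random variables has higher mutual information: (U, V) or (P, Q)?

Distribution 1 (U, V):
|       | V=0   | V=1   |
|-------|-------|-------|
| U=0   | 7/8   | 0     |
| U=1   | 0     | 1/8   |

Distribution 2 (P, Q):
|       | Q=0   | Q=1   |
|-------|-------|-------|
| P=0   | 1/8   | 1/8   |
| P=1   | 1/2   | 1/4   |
Distribution 1 (U, V):
Marginal P(U) (row sums):
  P(U=0) = 7/8 + 0 = 7/8
  P(U=1) = 0 + 1/8 = 1/8
Marginal P(V) (column sums):
  P(V=0) = 7/8 + 0 = 7/8
  P(V=1) = 0 + 1/8 = 1/8

H(U) = -[(7/8)·log₂(7/8) + (1/8)·log₂(1/8)]
  = 0.1686 + 0.3750
  = 0.5436 bits
H(V) = -[(7/8)·log₂(7/8) + (1/8)·log₂(1/8)]
  = 0.1686 + 0.3750
  = 0.5436 bits
H(U,V) = -[(7/8)·log₂(7/8) + (1/8)·log₂(1/8)]
  = 0.1686 + 0.3750
  = 0.5436 bits

I(U;V) = H(U) + H(V) - H(U,V)
  = 0.5436 + 0.5436 - 0.5436
  = 0.5436 bits

Distribution 2 (P, Q):
Marginal P(P) (row sums):
  P(P=0) = 1/8 + 1/8 = 1/4
  P(P=1) = 1/2 + 1/4 = 3/4
Marginal P(Q) (column sums):
  P(Q=0) = 1/8 + 1/2 = 5/8
  P(Q=1) = 1/8 + 1/4 = 3/8

H(P) = -[(1/4)·log₂(1/4) + (3/4)·log₂(3/4)]
  = 0.5000 + 0.3113
  = 0.8113 bits
H(Q) = -[(5/8)·log₂(5/8) + (3/8)·log₂(3/8)]
  = 0.4238 + 0.5306
  = 0.9544 bits
H(P,Q) = -[(1/8)·log₂(1/8) + (1/8)·log₂(1/8) + (1/2)·log₂(1/2) + (1/4)·log₂(1/4)]
  = 0.3750 + 0.3750 + 0.5000 + 0.5000
  = 1.7500 bits

I(P;Q) = H(P) + H(Q) - H(P,Q)
  = 0.8113 + 0.9544 - 1.7500
  = 0.0157 bits

I(U;V) = 0.5436 bits > I(P;Q) = 0.0157 bits, so (U, V) has the higher mutual information (stronger dependence).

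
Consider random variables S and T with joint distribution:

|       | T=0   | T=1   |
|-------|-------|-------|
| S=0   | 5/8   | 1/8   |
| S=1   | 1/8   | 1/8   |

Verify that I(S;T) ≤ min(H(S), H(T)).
Marginal P(S) (row sums):
  P(S=0) = 5/8 + 1/8 = 3/4
  P(S=1) = 1/8 + 1/8 = 1/4
Marginal P(T) (column sums):
  P(T=0) = 5/8 + 1/8 = 3/4
  P(T=1) = 1/8 + 1/8 = 1/4

H(S) = -[(3/4)·log₂(3/4) + (1/4)·log₂(1/4)]
  = 0.3113 + 0.5000
  = 0.8113 bits
H(T) = -[(3/4)·log₂(3/4) + (1/4)·log₂(1/4)]
  = 0.3113 + 0.5000
  = 0.8113 bits
H(S,T) = -[(5/8)·log₂(5/8) + (1/8)·log₂(1/8) + (1/8)·log₂(1/8) + (1/8)·log₂(1/8)]
  = 0.4238 + 0.3750 + 0.3750 + 0.3750
  = 1.5488 bits

I(S;T) = H(S) + H(T) - H(S,T)
  = 0.8113 + 0.8113 - 1.5488
  = 0.0738 bits

min(H(S), H(T)) = min(0.8113, 0.8113) = 0.8113 bits
Since 0.0738 ≤ 0.8113, the bound is satisfied ✓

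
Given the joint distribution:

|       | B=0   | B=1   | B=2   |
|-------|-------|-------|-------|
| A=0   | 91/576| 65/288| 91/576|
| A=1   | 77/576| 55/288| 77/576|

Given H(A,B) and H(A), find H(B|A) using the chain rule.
From the chain rule: H(A,B) = H(A) + H(B|A)
Therefore: H(B|A) = H(A,B) - H(A)

H(A,B) = -[(91/576)·log₂(91/576) + (65/288)·log₂(65/288) + (91/576)·log₂(91/576) + (77/576)·log₂(77/576) + (55/288)·log₂(55/288) + (77/576)·log₂(77/576)]
  = 0.4206 + 0.4847 + 0.4206 + 0.3881 + 0.4561 + 0.3881
  = 2.5582 bits
Marginal P(A) (row sums):
  P(A=0) = 91/576 + 65/288 + 91/576 = 13/24
  P(A=1) = 77/576 + 55/288 + 77/576 = 11/24
H(A) = -[(13/24)·log₂(13/24) + (11/24)·log₂(11/24)]
  = 0.4791 + 0.5159
  = 0.9950 bits

H(B|A) = 2.5582 - 0.9950 = 1.5632 bits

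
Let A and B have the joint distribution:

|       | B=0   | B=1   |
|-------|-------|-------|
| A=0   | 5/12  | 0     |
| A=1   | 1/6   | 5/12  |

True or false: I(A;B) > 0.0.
Marginal P(A) (row sums):
  P(A=0) = 5/12 + 0 = 5/12
  P(A=1) = 1/6 + 5/12 = 7/12
Marginal P(B) (column sums):
  P(B=0) = 5/12 + 1/6 = 7/12
  P(B=1) = 0 + 5/12 = 5/12

H(A) = -[(5/12)·log₂(5/12) + (7/12)·log₂(7/12)]
  = 0.5263 + 0.4536
  = 0.9799 bits
H(B) = -[(7/12)·log₂(7/12) + (5/12)·log₂(5/12)]
  = 0.4536 + 0.5263
  = 0.9799 bits
H(A,B) = -[(5/12)·log₂(5/12) + (1/6)·log₂(1/6) + (5/12)·log₂(5/12)]
  = 0.5263 + 0.4308 + 0.5263
  = 1.4834 bits

I(A;B) = H(A) + H(B) - H(A,B)
  = 0.9799 + 0.9799 - 1.4834
  = 0.4764 bits

True. I(A;B) = 0.4764 bits, which is > 0.0 bits.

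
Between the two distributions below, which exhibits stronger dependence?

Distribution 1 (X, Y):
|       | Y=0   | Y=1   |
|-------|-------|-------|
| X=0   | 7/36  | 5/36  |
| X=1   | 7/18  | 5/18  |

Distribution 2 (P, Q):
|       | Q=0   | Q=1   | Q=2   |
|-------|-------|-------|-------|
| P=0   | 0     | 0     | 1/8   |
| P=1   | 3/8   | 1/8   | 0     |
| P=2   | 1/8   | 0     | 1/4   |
Distribution 1 (X, Y):
Marginal P(X) (row sums):
  P(X=0) = 7/36 + 5/36 = 1/3
  P(X=1) = 7/18 + 5/18 = 2/3
Marginal P(Y) (column sums):
  P(Y=0) = 7/36 + 7/18 = 7/12
  P(Y=1) = 5/36 + 5/18 = 5/12

H(X) = -[(1/3)·log₂(1/3) + (2/3)·log₂(2/3)]
  = 0.5283 + 0.3900
  = 0.9183 bits
H(Y) = -[(7/12)·log₂(7/12) + (5/12)·log₂(5/12)]
  = 0.4536 + 0.5263
  = 0.9799 bits
H(X,Y) = -[(7/36)·log₂(7/36) + (5/36)·log₂(5/36) + (7/18)·log₂(7/18) + (5/18)·log₂(5/18)]
  = 0.4594 + 0.3956 + 0.5299 + 0.5133
  = 1.8982 bits

I(X;Y) = H(X) + H(Y) - H(X,Y)
  = 0.9183 + 0.9799 - 1.8982
  = 0.0000 bits

Distribution 2 (P, Q):
Marginal P(P) (row sums):
  P(P=0) = 0 + 0 + 1/8 = 1/8
  P(P=1) = 3/8 + 1/8 + 0 = 1/2
  P(P=2) = 1/8 + 0 + 1/4 = 3/8
Marginal P(Q) (column sums):
  P(Q=0) = 0 + 3/8 + 1/8 = 1/2
  P(Q=1) = 0 + 1/8 + 0 = 1/8
  P(Q=2) = 1/8 + 0 + 1/4 = 3/8

H(P) = -[(1/8)·log₂(1/8) + (1/2)·log₂(1/2) + (3/8)·log₂(3/8)]
  = 0.3750 + 0.5000 + 0.5306
  = 1.4056 bits
H(Q) = -[(1/2)·log₂(1/2) + (1/8)·log₂(1/8) + (3/8)·log₂(3/8)]
  = 0.5000 + 0.3750 + 0.5306
  = 1.4056 bits
H(P,Q) = -[(1/8)·log₂(1/8) + (3/8)·log₂(3/8) + (1/8)·log₂(1/8) + (1/8)·log₂(1/8) + (1/4)·log₂(1/4)]
  = 0.3750 + 0.5306 + 0.3750 + 0.3750 + 0.5000
  = 2.1556 bits

I(P;Q) = H(P) + H(Q) - H(P,Q)
  = 1.4056 + 1.4056 - 2.1556
  = 0.6556 bits

I(P;Q) = 0.6556 bits > I(X;Y) = 0.0000 bits, so (P, Q) has the higher mutual information (stronger dependence).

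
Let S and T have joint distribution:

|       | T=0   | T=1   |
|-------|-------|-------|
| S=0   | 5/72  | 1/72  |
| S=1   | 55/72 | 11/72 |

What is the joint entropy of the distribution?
H(S,T) = -Σ P(S,T) log₂ P(S,T), summed over the non-zero cells:
H(S,T) = -[(5/72)·log₂(5/72) + (1/72)·log₂(1/72) + (55/72)·log₂(55/72) + (11/72)·log₂(11/72)]
  = 0.2672 + 0.0857 + 0.2968 + 0.4141
  = 1.0638 bits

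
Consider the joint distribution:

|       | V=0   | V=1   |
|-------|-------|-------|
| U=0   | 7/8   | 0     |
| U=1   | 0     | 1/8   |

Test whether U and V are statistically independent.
Marginal P(U) (row sums):
  P(U=0) = 7/8 + 0 = 7/8
  P(U=1) = 0 + 1/8 = 1/8
Marginal P(V) (column sums):
  P(V=0) = 7/8 + 0 = 7/8
  P(V=1) = 0 + 1/8 = 1/8

U and V are independent iff P(U=i,V=j) = P(U=i)·P(V=j) for every cell.
  P(U=0)·P(V=0) = 7/8 × 7/8 = 49/64, but P(U=0,V=0) = 7/8 ✗

No, U and V are not independent. Quantitatively, I(U;V) > 0:

H(U) = -[(7/8)·log₂(7/8) + (1/8)·log₂(1/8)]
  = 0.1686 + 0.3750
  = 0.5436 bits
H(V) = -[(7/8)·log₂(7/8) + (1/8)·log₂(1/8)]
  = 0.1686 + 0.3750
  = 0.5436 bits
H(U,V) = -[(7/8)·log₂(7/8) + (1/8)·log₂(1/8)]
  = 0.1686 + 0.3750
  = 0.5436 bits
I(U;V) = H(U) + H(V) - H(U,V) = 0.5436 + 0.5436 - 0.5436 = 0.5436 bits > 0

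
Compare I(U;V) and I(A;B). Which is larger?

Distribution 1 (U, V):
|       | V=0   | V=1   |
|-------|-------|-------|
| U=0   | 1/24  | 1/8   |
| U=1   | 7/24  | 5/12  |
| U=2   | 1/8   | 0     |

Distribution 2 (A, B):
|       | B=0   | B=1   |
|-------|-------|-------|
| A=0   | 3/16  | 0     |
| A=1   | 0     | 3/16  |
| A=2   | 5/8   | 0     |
Distribution 1 (U, V):
Marginal P(U) (row sums):
  P(U=0) = 1/24 + 1/8 = 1/6
  P(U=1) = 7/24 + 5/12 = 17/24
  P(U=2) = 1/8 + 0 = 1/8
Marginal P(V) (column sums):
  P(V=0) = 1/24 + 7/24 + 1/8 = 11/24
  P(V=1) = 1/8 + 5/12 + 0 = 13/24

H(U) = -[(1/6)·log₂(1/6) + (17/24)·log₂(17/24) + (1/8)·log₂(1/8)]
  = 0.4308 + 0.3524 + 0.3750
  = 1.1582 bits
H(V) = -[(11/24)·log₂(11/24) + (13/24)·log₂(13/24)]
  = 0.5159 + 0.4791
  = 0.9950 bits
H(U,V) = -[(1/24)·log₂(1/24) + (1/8)·log₂(1/8) + (7/24)·log₂(7/24) + (5/12)·log₂(5/12) + (1/8)·log₂(1/8)]
  = 0.1910 + 0.3750 + 0.5185 + 0.5263 + 0.3750
  = 1.9858 bits

I(U;V) = H(U) + H(V) - H(U,V)
  = 1.1582 + 0.9950 - 1.9858
  = 0.1674 bits

Distribution 2 (A, B):
Marginal P(A) (row sums):
  P(A=0) = 3/16 + 0 = 3/16
  P(A=1) = 0 + 3/16 = 3/16
  P(A=2) = 5/8 + 0 = 5/8
Marginal P(B) (column sums):
  P(B=0) = 3/16 + 0 + 5/8 = 13/16
  P(B=1) = 0 + 3/16 + 0 = 3/16

H(A) = -[(3/16)·log₂(3/16) + (3/16)·log₂(3/16) + (5/8)·log₂(5/8)]
  = 0.4528 + 0.4528 + 0.4238
  = 1.3294 bits
H(B) = -[(13/16)·log₂(13/16) + (3/16)·log₂(3/16)]
  = 0.2434 + 0.4528
  = 0.6962 bits
H(A,B) = -[(3/16)·log₂(3/16) + (3/16)·log₂(3/16) + (5/8)·log₂(5/8)]
  = 0.4528 + 0.4528 + 0.4238
  = 1.3294 bits

I(A;B) = H(A) + H(B) - H(A,B)
  = 1.3294 + 0.6962 - 1.3294
  = 0.6962 bits

I(A;B) = 0.6962 bits > I(U;V) = 0.1674 bits, so (A, B) has the higher mutual information (stronger dependence).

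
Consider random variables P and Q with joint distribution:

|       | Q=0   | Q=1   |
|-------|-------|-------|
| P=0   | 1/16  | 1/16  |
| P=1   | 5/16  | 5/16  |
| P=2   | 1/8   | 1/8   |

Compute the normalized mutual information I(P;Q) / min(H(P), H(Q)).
Marginal P(P) (row sums):
  P(P=0) = 1/16 + 1/16 = 1/8
  P(P=1) = 5/16 + 5/16 = 5/8
  P(P=2) = 1/8 + 1/8 = 1/4
Marginal P(Q) (column sums):
  P(Q=0) = 1/16 + 5/16 + 1/8 = 1/2
  P(Q=1) = 1/16 + 5/16 + 1/8 = 1/2

H(P) = -[(1/8)·log₂(1/8) + (5/8)·log₂(5/8) + (1/4)·log₂(1/4)]
  = 0.3750 + 0.4238 + 0.5000
  = 1.2988 bits
H(Q) = -[(1/2)·log₂(1/2) + (1/2)·log₂(1/2)]
  = 0.5000 + 0.5000
  = 1.0000 bits
H(P,Q) = -[(1/16)·log₂(1/16) + (1/16)·log₂(1/16) + (5/16)·log₂(5/16) + (5/16)·log₂(5/16) + (1/8)·log₂(1/8) + (1/8)·log₂(1/8)]
  = 0.2500 + 0.2500 + 0.5244 + 0.5244 + 0.3750 + 0.3750
  = 2.2988 bits

I(P;Q) = H(P) + H(Q) - H(P,Q)
  = 1.2988 + 1.0000 - 2.2988
  = 0.0000 bits

min(H(P), H(Q)) = min(1.2988, 1.0000) = 1.0000 bits
Normalized MI = 0.0000 / 1.0000 = 0.0000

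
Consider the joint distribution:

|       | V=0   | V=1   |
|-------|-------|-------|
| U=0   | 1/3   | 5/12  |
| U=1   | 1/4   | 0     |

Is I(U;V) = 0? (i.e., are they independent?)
Marginal P(U) (row sums):
  P(U=0) = 1/3 + 5/12 = 3/4
  P(U=1) = 1/4 + 0 = 1/4
Marginal P(V) (column sums):
  P(V=0) = 1/3 + 1/4 = 7/12
  P(V=1) = 5/12 + 0 = 5/12

U and V are independent iff P(U=i,V=j) = P(U=i)·P(V=j) for every cell.
  P(U=0)·P(V=0) = 3/4 × 7/12 = 7/16, but P(U=0,V=0) = 1/3 ✗

No, U and V are not independent. Quantitatively, I(U;V) > 0:

H(U) = -[(3/4)·log₂(3/4) + (1/4)·log₂(1/4)]
  = 0.3113 + 0.5000
  = 0.8113 bits
H(V) = -[(7/12)·log₂(7/12) + (5/12)·log₂(5/12)]
  = 0.4536 + 0.5263
  = 0.9799 bits
H(U,V) = -[(1/3)·log₂(1/3) + (5/12)·log₂(5/12) + (1/4)·log₂(1/4)]
  = 0.5283 + 0.5263 + 0.5000
  = 1.5546 bits
I(U;V) = H(U) + H(V) - H(U,V) = 0.8113 + 0.9799 - 1.5546 = 0.2366 bits > 0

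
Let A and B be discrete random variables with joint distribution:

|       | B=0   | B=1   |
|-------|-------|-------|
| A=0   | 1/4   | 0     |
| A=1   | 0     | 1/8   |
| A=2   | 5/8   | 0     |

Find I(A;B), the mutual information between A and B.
Marginal P(A) (row sums):
  P(A=0) = 1/4 + 0 = 1/4
  P(A=1) = 0 + 1/8 = 1/8
  P(A=2) = 5/8 + 0 = 5/8
Marginal P(B) (column sums):
  P(B=0) = 1/4 + 0 + 5/8 = 7/8
  P(B=1) = 0 + 1/8 + 0 = 1/8

H(A) = -[(1/4)·log₂(1/4) + (1/8)·log₂(1/8) + (5/8)·log₂(5/8)]
  = 0.5000 + 0.3750 + 0.4238
  = 1.2988 bits
H(B) = -[(7/8)·log₂(7/8) + (1/8)·log₂(1/8)]
  = 0.1686 + 0.3750
  = 0.5436 bits
H(A,B) = -[(1/4)·log₂(1/4) + (1/8)·log₂(1/8) + (5/8)·log₂(5/8)]
  = 0.5000 + 0.3750 + 0.4238
  = 1.2988 bits

I(A;B) = H(A) + H(B) - H(A,B)
  = 1.2988 + 0.5436 - 1.2988
  = 0.5436 bits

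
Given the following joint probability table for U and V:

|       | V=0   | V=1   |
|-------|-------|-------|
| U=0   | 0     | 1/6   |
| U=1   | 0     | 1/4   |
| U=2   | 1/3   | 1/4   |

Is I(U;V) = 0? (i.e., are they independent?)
Marginal P(U) (row sums):
  P(U=0) = 0 + 1/6 = 1/6
  P(U=1) = 0 + 1/4 = 1/4
  P(U=2) = 1/3 + 1/4 = 7/12
Marginal P(V) (column sums):
  P(V=0) = 0 + 0 + 1/3 = 1/3
  P(V=1) = 1/6 + 1/4 + 1/4 = 2/3

U and V are independent iff P(U=i,V=j) = P(U=i)·P(V=j) for every cell.
  P(U=0)·P(V=0) = 1/6 × 1/3 = 1/18, but P(U=0,V=0) = 0 ✗

No, U and V are not independent. Quantitatively, I(U;V) > 0:

H(U) = -[(1/6)·log₂(1/6) + (1/4)·log₂(1/4) + (7/12)·log₂(7/12)]
  = 0.4308 + 0.5000 + 0.4536
  = 1.3844 bits
H(V) = -[(1/3)·log₂(1/3) + (2/3)·log₂(2/3)]
  = 0.5283 + 0.3900
  = 0.9183 bits
H(U,V) = -[(1/6)·log₂(1/6) + (1/4)·log₂(1/4) + (1/3)·log₂(1/3) + (1/4)·log₂(1/4)]
  = 0.4308 + 0.5000 + 0.5283 + 0.5000
  = 1.9591 bits
I(U;V) = H(U) + H(V) - H(U,V) = 1.3844 + 0.9183 - 1.9591 = 0.3436 bits > 0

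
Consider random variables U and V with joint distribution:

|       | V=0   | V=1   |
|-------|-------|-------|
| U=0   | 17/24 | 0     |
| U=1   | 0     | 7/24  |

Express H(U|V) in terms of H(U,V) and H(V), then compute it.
H(U|V) = H(U,V) - H(V)

Marginal P(V) (column sums):
  P(V=0) = 17/24 + 0 = 17/24
  P(V=1) = 0 + 7/24 = 7/24

H(U,V) = -[(17/24)·log₂(17/24) + (7/24)·log₂(7/24)]
  = 0.3524 + 0.5185
  = 0.8709 bits
H(V) = -[(17/24)·log₂(17/24) + (7/24)·log₂(7/24)]
  = 0.3524 + 0.5185
  = 0.8709 bits

H(U|V) = 0.8709 - 0.8709 = 0.0000 bits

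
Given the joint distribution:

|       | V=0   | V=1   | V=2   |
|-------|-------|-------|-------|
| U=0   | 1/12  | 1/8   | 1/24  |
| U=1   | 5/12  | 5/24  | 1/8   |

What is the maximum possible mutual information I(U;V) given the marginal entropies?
The upper bound on mutual information is I(U;V) ≤ min(H(U), H(V)).

Marginal P(U) (row sums):
  P(U=0) = 1/12 + 1/8 + 1/24 = 1/4
  P(U=1) = 5/12 + 5/24 + 1/8 = 3/4
Marginal P(V) (column sums):
  P(V=0) = 1/12 + 5/12 = 1/2
  P(V=1) = 1/8 + 5/24 = 1/3
  P(V=2) = 1/24 + 1/8 = 1/6

H(U) = -[(1/4)·log₂(1/4) + (3/4)·log₂(3/4)]
  = 0.5000 + 0.3113
  = 0.8113 bits
H(V) = -[(1/2)·log₂(1/2) + (1/3)·log₂(1/3) + (1/6)·log₂(1/6)]
  = 0.5000 + 0.5283 + 0.4308
  = 1.4591 bits

Maximum possible I(U;V) = min(0.8113, 1.4591) = 0.8113 bits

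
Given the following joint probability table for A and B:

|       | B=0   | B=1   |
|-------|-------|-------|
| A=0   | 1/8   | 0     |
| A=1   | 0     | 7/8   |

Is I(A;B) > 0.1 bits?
Marginal P(A) (row sums):
  P(A=0) = 1/8 + 0 = 1/8
  P(A=1) = 0 + 7/8 = 7/8
Marginal P(B) (column sums):
  P(B=0) = 1/8 + 0 = 1/8
  P(B=1) = 0 + 7/8 = 7/8

H(A) = -[(1/8)·log₂(1/8) + (7/8)·log₂(7/8)]
  = 0.3750 + 0.1686
  = 0.5436 bits
H(B) = -[(1/8)·log₂(1/8) + (7/8)·log₂(7/8)]
  = 0.3750 + 0.1686
  = 0.5436 bits
H(A,B) = -[(1/8)·log₂(1/8) + (7/8)·log₂(7/8)]
  = 0.3750 + 0.1686
  = 0.5436 bits

I(A;B) = H(A) + H(B) - H(A,B)
  = 0.5436 + 0.5436 - 0.5436
  = 0.5436 bits

Yes. I(A;B) = 0.5436 bits, which is > 0.1 bits.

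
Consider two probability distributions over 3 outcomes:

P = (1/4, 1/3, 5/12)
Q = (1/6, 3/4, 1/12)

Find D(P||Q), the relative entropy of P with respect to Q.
D(P||Q) = Σ P(i) log₂(P(i)/Q(i))
  i=0: (1/4) × log₂((1/4)/(1/6)) = (1/4) × log₂(3/2) = 0.1462
  i=1: (1/3) × log₂((1/3)/(3/4)) = (1/3) × log₂(4/9) = -0.3900
  i=2: (5/12) × log₂((5/12)/(1/12)) = (5/12) × log₂(5) = 0.9675
D(P||Q) = 0.1462 - 0.3900 + 0.9675
  = 0.7237 bits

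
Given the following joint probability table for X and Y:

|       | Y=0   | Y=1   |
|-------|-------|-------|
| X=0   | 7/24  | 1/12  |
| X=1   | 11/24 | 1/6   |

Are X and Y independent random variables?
Marginal P(X) (row sums):
  P(X=0) = 7/24 + 1/12 = 3/8
  P(X=1) = 11/24 + 1/6 = 5/8
Marginal P(Y) (column sums):
  P(Y=0) = 7/24 + 11/24 = 3/4
  P(Y=1) = 1/12 + 1/6 = 1/4

X and Y are independent iff P(X=i,Y=j) = P(X=i)·P(Y=j) for every cell.
  P(X=0)·P(Y=0) = 3/8 × 3/4 = 9/32, but P(X=0,Y=0) = 7/24 ✗

No, X and Y are not independent. Quantitatively, I(X;Y) > 0:

H(X) = -[(3/8)·log₂(3/8) + (5/8)·log₂(5/8)]
  = 0.5306 + 0.4238
  = 0.9544 bits
H(Y) = -[(3/4)·log₂(3/4) + (1/4)·log₂(1/4)]
  = 0.3113 + 0.5000
  = 0.8113 bits
H(X,Y) = -[(7/24)·log₂(7/24) + (1/12)·log₂(1/12) + (11/24)·log₂(11/24) + (1/6)·log₂(1/6)]
  = 0.5185 + 0.2987 + 0.5159 + 0.4308
  = 1.7639 bits
I(X;Y) = H(X) + H(Y) - H(X,Y) = 0.9544 + 0.8113 - 1.7639 = 0.0018 bits > 0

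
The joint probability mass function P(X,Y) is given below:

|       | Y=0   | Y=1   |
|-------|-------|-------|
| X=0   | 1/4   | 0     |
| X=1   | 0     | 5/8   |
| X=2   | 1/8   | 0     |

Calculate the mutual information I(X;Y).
Marginal P(X) (row sums):
  P(X=0) = 1/4 + 0 = 1/4
  P(X=1) = 0 + 5/8 = 5/8
  P(X=2) = 1/8 + 0 = 1/8
Marginal P(Y) (column sums):
  P(Y=0) = 1/4 + 0 + 1/8 = 3/8
  P(Y=1) = 0 + 5/8 + 0 = 5/8

H(X) = -[(1/4)·log₂(1/4) + (5/8)·log₂(5/8) + (1/8)·log₂(1/8)]
  = 0.5000 + 0.4238 + 0.3750
  = 1.2988 bits
H(Y) = -[(3/8)·log₂(3/8) + (5/8)·log₂(5/8)]
  = 0.5306 + 0.4238
  = 0.9544 bits
H(X,Y) = -[(1/4)·log₂(1/4) + (5/8)·log₂(5/8) + (1/8)·log₂(1/8)]
  = 0.5000 + 0.4238 + 0.3750
  = 1.2988 bits

I(X;Y) = H(X) + H(Y) - H(X,Y)
  = 1.2988 + 0.9544 - 1.2988
  = 0.9544 bits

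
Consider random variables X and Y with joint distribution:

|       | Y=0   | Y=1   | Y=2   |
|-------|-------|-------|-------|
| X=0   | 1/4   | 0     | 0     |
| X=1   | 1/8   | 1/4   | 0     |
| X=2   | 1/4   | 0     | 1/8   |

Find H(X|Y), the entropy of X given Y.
Marginal P(Y) (column sums):
  P(Y=0) = 1/4 + 1/8 + 1/4 = 5/8
  P(Y=1) = 0 + 1/4 + 0 = 1/4
  P(Y=2) = 0 + 0 + 1/8 = 1/8

H(X|Y) = -Σ P(X,Y)·log₂ P(X|Y), where P(X|Y) = P(X,Y) / P(Y)
  (cells with P(X,Y) = 0 contribute 0)
  (X=0,Y=0): P(X|Y) = (1/4)/(5/8) = 2/5;  -(1/4)·log₂(2/5) = 0.3305
  (X=1,Y=0): P(X|Y) = (1/8)/(5/8) = 1/5;  -(1/8)·log₂(1/5) = 0.2902
  (X=1,Y=1): P(X|Y) = (1/4)/(1/4) = 1;  -(1/4)·log₂(1) = 0.0000
  (X=2,Y=0): P(X|Y) = (1/4)/(5/8) = 2/5;  -(1/4)·log₂(2/5) = 0.3305
  (X=2,Y=2): P(X|Y) = (1/8)/(1/8) = 1;  -(1/8)·log₂(1) = 0.0000
H(X|Y) = 0.3305 + 0.2902 + 0.0000 + 0.3305 + 0.0000
  = 0.9512 bits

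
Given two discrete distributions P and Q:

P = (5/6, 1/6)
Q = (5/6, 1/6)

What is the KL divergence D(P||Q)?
D(P||Q) = Σ P(i) log₂(P(i)/Q(i))
  i=0: (5/6) × log₂((5/6)/(5/6)) = (5/6) × log₂(1) = 0.0000
  i=1: (1/6) × log₂((1/6)/(1/6)) = (1/6) × log₂(1) = 0.0000
D(P||Q) = 0.0000 + 0.0000
  = 0.0000 bits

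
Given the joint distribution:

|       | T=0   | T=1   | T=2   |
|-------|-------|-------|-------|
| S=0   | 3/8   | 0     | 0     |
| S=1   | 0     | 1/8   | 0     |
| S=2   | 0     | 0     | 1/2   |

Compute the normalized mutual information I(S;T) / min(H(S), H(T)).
Marginal P(S) (row sums):
  P(S=0) = 3/8 + 0 + 0 = 3/8
  P(S=1) = 0 + 1/8 + 0 = 1/8
  P(S=2) = 0 + 0 + 1/2 = 1/2
Marginal P(T) (column sums):
  P(T=0) = 3/8 + 0 + 0 = 3/8
  P(T=1) = 0 + 1/8 + 0 = 1/8
  P(T=2) = 0 + 0 + 1/2 = 1/2

H(S) = -[(3/8)·log₂(3/8) + (1/8)·log₂(1/8) + (1/2)·log₂(1/2)]
  = 0.5306 + 0.3750 + 0.5000
  = 1.4056 bits
H(T) = -[(3/8)·log₂(3/8) + (1/8)·log₂(1/8) + (1/2)·log₂(1/2)]
  = 0.5306 + 0.3750 + 0.5000
  = 1.4056 bits
H(S,T) = -[(3/8)·log₂(3/8) + (1/8)·log₂(1/8) + (1/2)·log₂(1/2)]
  = 0.5306 + 0.3750 + 0.5000
  = 1.4056 bits

I(S;T) = H(S) + H(T) - H(S,T)
  = 1.4056 + 1.4056 - 1.4056
  = 1.4056 bits

min(H(S), H(T)) = min(1.4056, 1.4056) = 1.4056 bits
Normalized MI = 1.4056 / 1.4056 = 1.0000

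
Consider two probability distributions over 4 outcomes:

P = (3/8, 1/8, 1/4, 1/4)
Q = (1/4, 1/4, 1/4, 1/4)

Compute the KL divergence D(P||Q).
D(P||Q) = Σ P(i) log₂(P(i)/Q(i))
  i=0: (3/8) × log₂((3/8)/(1/4)) = (3/8) × log₂(3/2) = 0.2194
  i=1: (1/8) × log₂((1/8)/(1/4)) = (1/8) × log₂(1/2) = -0.1250
  i=2: (1/4) × log₂((1/4)/(1/4)) = (1/4) × log₂(1) = 0.0000
  i=3: (1/4) × log₂((1/4)/(1/4)) = (1/4) × log₂(1) = 0.0000
D(P||Q) = 0.2194 - 0.1250 + 0.0000 + 0.0000
  = 0.0944 bits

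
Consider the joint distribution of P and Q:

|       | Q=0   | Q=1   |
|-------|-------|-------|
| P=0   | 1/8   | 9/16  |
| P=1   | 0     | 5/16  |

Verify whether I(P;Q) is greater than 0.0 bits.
Marginal P(P) (row sums):
  P(P=0) = 1/8 + 9/16 = 11/16
  P(P=1) = 0 + 5/16 = 5/16
Marginal P(Q) (column sums):
  P(Q=0) = 1/8 + 0 = 1/8
  P(Q=1) = 9/16 + 5/16 = 7/8

H(P) = -[(11/16)·log₂(11/16) + (5/16)·log₂(5/16)]
  = 0.3716 + 0.5244
  = 0.8960 bits
H(Q) = -[(1/8)·log₂(1/8) + (7/8)·log₂(7/8)]
  = 0.3750 + 0.1686
  = 0.5436 bits
H(P,Q) = -[(1/8)·log₂(1/8) + (9/16)·log₂(9/16) + (5/16)·log₂(5/16)]
  = 0.3750 + 0.4669 + 0.5244
  = 1.3663 bits

I(P;Q) = H(P) + H(Q) - H(P,Q)
  = 0.8960 + 0.5436 - 1.3663
  = 0.0733 bits

Yes. I(P;Q) = 0.0733 bits, which is > 0.0 bits.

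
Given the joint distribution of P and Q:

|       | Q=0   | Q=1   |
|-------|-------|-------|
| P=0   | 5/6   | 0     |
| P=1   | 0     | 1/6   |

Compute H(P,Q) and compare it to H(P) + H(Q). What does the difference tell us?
Marginal P(P) (row sums):
  P(P=0) = 5/6 + 0 = 5/6
  P(P=1) = 0 + 1/6 = 1/6
Marginal P(Q) (column sums):
  P(Q=0) = 5/6 + 0 = 5/6
  P(Q=1) = 0 + 1/6 = 1/6

H(P,Q) = -[(5/6)·log₂(5/6) + (1/6)·log₂(1/6)]
  = 0.2192 + 0.4308
  = 0.6500 bits
H(P) = -[(5/6)·log₂(5/6) + (1/6)·log₂(1/6)]
  = 0.2192 + 0.4308
  = 0.6500 bits
H(Q) = -[(5/6)·log₂(5/6) + (1/6)·log₂(1/6)]
  = 0.2192 + 0.4308
  = 0.6500 bits

H(P) + H(Q) = 0.6500 + 0.6500 = 1.3000 bits
Difference: H(P) + H(Q) - H(P,Q) = 1.3000 - 0.6500 = 0.6500 bits = I(P;Q)

The difference is the mutual information; it is positive here, so P and Q are dependent (knowing one reduces uncertainty about the other by 0.6500 bits).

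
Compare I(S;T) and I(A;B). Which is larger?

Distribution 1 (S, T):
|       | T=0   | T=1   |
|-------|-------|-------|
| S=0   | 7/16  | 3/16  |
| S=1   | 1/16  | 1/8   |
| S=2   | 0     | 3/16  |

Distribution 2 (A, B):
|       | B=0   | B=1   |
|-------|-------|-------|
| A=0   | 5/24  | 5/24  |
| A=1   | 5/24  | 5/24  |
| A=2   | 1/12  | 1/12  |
Distribution 1 (S, T):
Marginal P(S) (row sums):
  P(S=0) = 7/16 + 3/16 = 5/8
  P(S=1) = 1/16 + 1/8 = 3/16
  P(S=2) = 0 + 3/16 = 3/16
Marginal P(T) (column sums):
  P(T=0) = 7/16 + 1/16 + 0 = 1/2
  P(T=1) = 3/16 + 1/8 + 3/16 = 1/2

H(S) = -[(5/8)·log₂(5/8) + (3/16)·log₂(3/16) + (3/16)·log₂(3/16)]
  = 0.4238 + 0.4528 + 0.4528
  = 1.3294 bits
H(T) = -[(1/2)·log₂(1/2) + (1/2)·log₂(1/2)]
  = 0.5000 + 0.5000
  = 1.0000 bits
H(S,T) = -[(7/16)·log₂(7/16) + (3/16)·log₂(3/16) + (1/16)·log₂(1/16) + (1/8)·log₂(1/8) + (3/16)·log₂(3/16)]
  = 0.5218 + 0.4528 + 0.2500 + 0.3750 + 0.4528
  = 2.0524 bits

I(S;T) = H(S) + H(T) - H(S,T)
  = 1.3294 + 1.0000 - 2.0524
  = 0.2770 bits

Distribution 2 (A, B):
Marginal P(A) (row sums):
  P(A=0) = 5/24 + 5/24 = 5/12
  P(A=1) = 5/24 + 5/24 = 5/12
  P(A=2) = 1/12 + 1/12 = 1/6
Marginal P(B) (column sums):
  P(B=0) = 5/24 + 5/24 + 1/12 = 1/2
  P(B=1) = 5/24 + 5/24 + 1/12 = 1/2

H(A) = -[(5/12)·log₂(5/12) + (5/12)·log₂(5/12) + (1/6)·log₂(1/6)]
  = 0.5263 + 0.5263 + 0.4308
  = 1.4834 bits
H(B) = -[(1/2)·log₂(1/2) + (1/2)·log₂(1/2)]
  = 0.5000 + 0.5000
  = 1.0000 bits
H(A,B) = -[(5/24)·log₂(5/24) + (5/24)·log₂(5/24) + (5/24)·log₂(5/24) + (5/24)·log₂(5/24) + (1/12)·log₂(1/12) + (1/12)·log₂(1/12)]
  = 0.4715 + 0.4715 + 0.4715 + 0.4715 + 0.2987 + 0.2987
  = 2.4834 bits

I(A;B) = H(A) + H(B) - H(A,B)
  = 1.4834 + 1.0000 - 2.4834
  = 0.0000 bits

I(S;T) = 0.2770 bits > I(A;B) = 0.0000 bits, so (S, T) has the higher mutual information (stronger dependence).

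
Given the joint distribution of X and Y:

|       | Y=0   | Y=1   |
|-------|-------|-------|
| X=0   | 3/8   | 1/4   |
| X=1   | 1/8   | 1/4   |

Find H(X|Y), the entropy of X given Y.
Marginal P(Y) (column sums):
  P(Y=0) = 3/8 + 1/8 = 1/2
  P(Y=1) = 1/4 + 1/4 = 1/2

H(X|Y) = -Σ P(X,Y)·log₂ P(X|Y), where P(X|Y) = P(X,Y) / P(Y)
  (X=0,Y=0): P(X|Y) = (3/8)/(1/2) = 3/4;  -(3/8)·log₂(3/4) = 0.1556
  (X=0,Y=1): P(X|Y) = (1/4)/(1/2) = 1/2;  -(1/4)·log₂(1/2) = 0.2500
  (X=1,Y=0): P(X|Y) = (1/8)/(1/2) = 1/4;  -(1/8)·log₂(1/4) = 0.2500
  (X=1,Y=1): P(X|Y) = (1/4)/(1/2) = 1/2;  -(1/4)·log₂(1/2) = 0.2500
H(X|Y) = 0.1556 + 0.2500 + 0.2500 + 0.2500
  = 0.9056 bits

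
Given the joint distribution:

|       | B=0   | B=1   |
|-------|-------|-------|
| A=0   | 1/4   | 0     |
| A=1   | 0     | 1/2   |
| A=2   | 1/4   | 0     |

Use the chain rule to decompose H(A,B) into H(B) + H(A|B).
By the chain rule: H(A,B) = H(B) + H(A|B)

Marginal P(B) (column sums):
  P(B=0) = 1/4 + 0 + 1/4 = 1/2
  P(B=1) = 0 + 1/2 + 0 = 1/2
H(B) = -[(1/2)·log₂(1/2) + (1/2)·log₂(1/2)]
  = 0.5000 + 0.5000
  = 1.0000 bits
H(A|B) = -Σ P(A,B)·log₂ P(A|B), where P(A|B) = P(A,B) / P(B)
  (cells with P(A,B) = 0 contribute 0)
  (A=0,B=0): P(A|B) = (1/4)/(1/2) = 1/2;  -(1/4)·log₂(1/2) = 0.2500
  (A=1,B=1): P(A|B) = (1/2)/(1/2) = 1;  -(1/2)·log₂(1) = 0.0000
  (A=2,B=0): P(A|B) = (1/4)/(1/2) = 1/2;  -(1/4)·log₂(1/2) = 0.2500
H(A|B) = 0.2500 + 0.0000 + 0.2500
  = 0.5000 bits

H(A,B) = H(B) + H(A|B) = 1.0000 + 0.5000 = 1.5000 bits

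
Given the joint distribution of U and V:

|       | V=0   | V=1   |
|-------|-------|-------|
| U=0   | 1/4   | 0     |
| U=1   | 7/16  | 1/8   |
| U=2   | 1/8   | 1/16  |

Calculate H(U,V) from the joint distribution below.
H(U,V) = -Σ P(U,V) log₂ P(U,V), summed over the non-zero cells:
H(U,V) = -[(1/4)·log₂(1/4) + (7/16)·log₂(7/16) + (1/8)·log₂(1/8) + (1/8)·log₂(1/8) + (1/16)·log₂(1/16)]
  = 0.5000 + 0.5218 + 0.3750 + 0.3750 + 0.2500
  = 2.0218 bits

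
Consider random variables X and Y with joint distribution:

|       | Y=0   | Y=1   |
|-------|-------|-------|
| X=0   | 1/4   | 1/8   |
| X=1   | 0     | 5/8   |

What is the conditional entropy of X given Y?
Marginal P(Y) (column sums):
  P(Y=0) = 1/4 + 0 = 1/4
  P(Y=1) = 1/8 + 5/8 = 3/4

H(X|Y) = -Σ P(X,Y)·log₂ P(X|Y), where P(X|Y) = P(X,Y) / P(Y)
  (cells with P(X,Y) = 0 contribute 0)
  (X=0,Y=0): P(X|Y) = (1/4)/(1/4) = 1;  -(1/4)·log₂(1) = 0.0000
  (X=0,Y=1): P(X|Y) = (1/8)/(3/4) = 1/6;  -(1/8)·log₂(1/6) = 0.3231
  (X=1,Y=1): P(X|Y) = (5/8)/(3/4) = 5/6;  -(5/8)·log₂(5/6) = 0.1644
H(X|Y) = 0.0000 + 0.3231 + 0.1644
  = 0.4875 bits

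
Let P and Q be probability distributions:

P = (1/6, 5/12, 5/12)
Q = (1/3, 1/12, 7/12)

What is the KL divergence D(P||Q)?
D(P||Q) = Σ P(i) log₂(P(i)/Q(i))
  i=0: (1/6) × log₂((1/6)/(1/3)) = (1/6) × log₂(1/2) = -0.1667
  i=1: (5/12) × log₂((5/12)/(1/12)) = (5/12) × log₂(5) = 0.9675
  i=2: (5/12) × log₂((5/12)/(7/12)) = (5/12) × log₂(5/7) = -0.2023
D(P||Q) = -0.1667 + 0.9675 - 0.2023
  = 0.5985 bits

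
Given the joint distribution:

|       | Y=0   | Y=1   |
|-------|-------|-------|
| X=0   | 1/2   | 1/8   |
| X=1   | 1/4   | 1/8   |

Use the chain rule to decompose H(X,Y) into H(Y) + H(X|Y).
By the chain rule: H(X,Y) = H(Y) + H(X|Y)

Marginal P(Y) (column sums):
  P(Y=0) = 1/2 + 1/4 = 3/4
  P(Y=1) = 1/8 + 1/8 = 1/4
H(Y) = -[(3/4)·log₂(3/4) + (1/4)·log₂(1/4)]
  = 0.3113 + 0.5000
  = 0.8113 bits
H(X|Y) = -Σ P(X,Y)·log₂ P(X|Y), where P(X|Y) = P(X,Y) / P(Y)
  (X=0,Y=0): P(X|Y) = (1/2)/(3/4) = 2/3;  -(1/2)·log₂(2/3) = 0.2925
  (X=0,Y=1): P(X|Y) = (1/8)/(1/4) = 1/2;  -(1/8)·log₂(1/2) = 0.1250
  (X=1,Y=0): P(X|Y) = (1/4)/(3/4) = 1/3;  -(1/4)·log₂(1/3) = 0.3962
  (X=1,Y=1): P(X|Y) = (1/8)/(1/4) = 1/2;  -(1/8)·log₂(1/2) = 0.1250
H(X|Y) = 0.2925 + 0.1250 + 0.3962 + 0.1250
  = 0.9387 bits

H(X,Y) = H(Y) + H(X|Y) = 0.8113 + 0.9387 = 1.7500 bits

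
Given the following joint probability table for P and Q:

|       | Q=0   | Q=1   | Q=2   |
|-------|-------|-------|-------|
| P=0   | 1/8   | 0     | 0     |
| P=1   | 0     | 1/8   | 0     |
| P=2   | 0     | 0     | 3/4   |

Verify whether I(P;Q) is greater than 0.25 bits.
Marginal P(P) (row sums):
  P(P=0) = 1/8 + 0 + 0 = 1/8
  P(P=1) = 0 + 1/8 + 0 = 1/8
  P(P=2) = 0 + 0 + 3/4 = 3/4
Marginal P(Q) (column sums):
  P(Q=0) = 1/8 + 0 + 0 = 1/8
  P(Q=1) = 0 + 1/8 + 0 = 1/8
  P(Q=2) = 0 + 0 + 3/4 = 3/4

H(P) = -[(1/8)·log₂(1/8) + (1/8)·log₂(1/8) + (3/4)·log₂(3/4)]
  = 0.3750 + 0.3750 + 0.3113
  = 1.0613 bits
H(Q) = -[(1/8)·log₂(1/8) + (1/8)·log₂(1/8) + (3/4)·log₂(3/4)]
  = 0.3750 + 0.3750 + 0.3113
  = 1.0613 bits
H(P,Q) = -[(1/8)·log₂(1/8) + (1/8)·log₂(1/8) + (3/4)·log₂(3/4)]
  = 0.3750 + 0.3750 + 0.3113
  = 1.0613 bits

I(P;Q) = H(P) + H(Q) - H(P,Q)
  = 1.0613 + 1.0613 - 1.0613
  = 1.0613 bits

Yes. I(P;Q) = 1.0613 bits, which is > 0.25 bits.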